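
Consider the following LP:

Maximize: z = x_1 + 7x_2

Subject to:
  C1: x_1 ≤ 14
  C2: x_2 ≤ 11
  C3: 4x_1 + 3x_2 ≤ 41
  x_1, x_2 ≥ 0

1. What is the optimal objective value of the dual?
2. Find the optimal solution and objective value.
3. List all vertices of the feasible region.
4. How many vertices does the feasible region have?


1. 79
2. x_1 = 2, x_2 = 11, z = 79
3. (0, 0), (10.25, 0), (2, 11), (0, 11)
4. 4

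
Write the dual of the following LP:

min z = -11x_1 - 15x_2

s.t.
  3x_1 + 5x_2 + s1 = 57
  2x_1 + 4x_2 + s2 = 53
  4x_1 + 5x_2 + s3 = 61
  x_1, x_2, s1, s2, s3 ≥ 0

Primal min cᵀx s.t. Ax ≤ b, x ≥ 0  →  Dual max −bᵀy s.t. Aᵀy ≥ −c, y ≥ 0.

Maximize: z = -57y1 - 53y2 - 61y3

Subject to:
  3y1 + 2y2 + 4y3 ≥ 11
  5y1 + 4y2 + 5y3 ≥ 15
  y1, y2, y3 ≥ 0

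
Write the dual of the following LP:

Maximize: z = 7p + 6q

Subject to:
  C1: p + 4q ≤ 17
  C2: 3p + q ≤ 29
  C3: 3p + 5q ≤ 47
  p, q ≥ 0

Primal max cᵀx s.t. Ax ≤ b, x ≥ 0  →  Dual min bᵀy s.t. Aᵀy ≥ c, y ≥ 0.

Minimize: z = 17y1 + 29y2 + 47y3

Subject to:
  y1 + 3y2 + 3y3 ≥ 7
  4y1 + y2 + 5y3 ≥ 6
  y1, y2, y3 ≥ 0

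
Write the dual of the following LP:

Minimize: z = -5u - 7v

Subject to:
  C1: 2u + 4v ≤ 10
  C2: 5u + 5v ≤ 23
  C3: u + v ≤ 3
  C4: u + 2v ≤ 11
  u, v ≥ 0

Primal min cᵀx s.t. Ax ≤ b, x ≥ 0  →  Dual max −bᵀy s.t. Aᵀy ≥ −c, y ≥ 0.

Maximize: z = -10y1 - 23y2 - 3y3 - 11y4

Subject to:
  2y1 + 5y2 + y3 + y4 ≥ 5
  4y1 + 5y2 + y3 + 2y4 ≥ 7
  y1, y2, y3, y4 ≥ 0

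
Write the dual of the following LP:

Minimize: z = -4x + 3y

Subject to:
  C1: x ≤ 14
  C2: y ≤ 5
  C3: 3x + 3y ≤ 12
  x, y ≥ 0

Primal min cᵀx s.t. Ax ≤ b, x ≥ 0  →  Dual max −bᵀy s.t. Aᵀy ≥ −c, y ≥ 0.

Maximize: z = -14y1 - 5y2 - 12y3

Subject to:
  y1 + 3y3 ≥ 4
  y2 + 3y3 ≥ -3
  y1, y2, y3 ≥ 0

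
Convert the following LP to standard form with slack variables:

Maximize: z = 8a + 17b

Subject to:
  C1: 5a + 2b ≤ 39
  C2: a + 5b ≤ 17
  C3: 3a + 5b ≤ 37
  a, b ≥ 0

max z = 8a + 17b

s.t.
  5a + 2b + s1 = 39
  a + 5b + s2 = 17
  3a + 5b + s3 = 37
  a, b, s1, s2, s3 ≥ 0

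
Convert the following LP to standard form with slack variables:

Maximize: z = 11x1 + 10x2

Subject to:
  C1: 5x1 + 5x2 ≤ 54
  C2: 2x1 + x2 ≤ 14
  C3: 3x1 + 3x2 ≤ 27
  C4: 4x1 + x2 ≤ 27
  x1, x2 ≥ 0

max z = 11x1 + 10x2

s.t.
  5x1 + 5x2 + s1 = 54
  2x1 + x2 + s2 = 14
  3x1 + 3x2 + s3 = 27
  4x1 + x2 + s4 = 27
  x1, x2, s1, s2, s3, s4 ≥ 0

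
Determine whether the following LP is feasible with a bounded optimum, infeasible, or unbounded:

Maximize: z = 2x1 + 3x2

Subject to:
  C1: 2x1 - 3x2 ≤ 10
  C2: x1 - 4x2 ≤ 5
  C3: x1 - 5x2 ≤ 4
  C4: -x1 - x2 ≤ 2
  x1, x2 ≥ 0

Unbounded (objective can increase without bound)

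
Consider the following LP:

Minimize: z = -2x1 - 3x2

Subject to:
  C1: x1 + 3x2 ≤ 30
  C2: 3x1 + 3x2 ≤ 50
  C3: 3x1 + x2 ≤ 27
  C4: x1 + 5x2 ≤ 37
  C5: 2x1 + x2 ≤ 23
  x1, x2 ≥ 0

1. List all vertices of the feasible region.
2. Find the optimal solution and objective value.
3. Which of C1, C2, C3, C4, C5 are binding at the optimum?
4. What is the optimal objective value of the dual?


1. (0, 0), (9, 0), (7, 6), (0, 7.4)
2. x1 = 7, x2 = 6, z = -32
3. C3, C4
4. -32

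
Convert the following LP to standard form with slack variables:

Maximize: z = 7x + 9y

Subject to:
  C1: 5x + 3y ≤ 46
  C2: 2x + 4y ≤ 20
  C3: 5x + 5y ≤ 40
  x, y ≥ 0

max z = 7x + 9y

s.t.
  5x + 3y + s1 = 46
  2x + 4y + s2 = 20
  5x + 5y + s3 = 40
  x, y, s1, s2, s3 ≥ 0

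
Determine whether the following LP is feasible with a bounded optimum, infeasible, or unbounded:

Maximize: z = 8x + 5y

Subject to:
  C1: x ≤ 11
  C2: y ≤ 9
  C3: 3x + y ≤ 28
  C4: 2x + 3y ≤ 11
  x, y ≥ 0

Feasible with a bounded optimal solution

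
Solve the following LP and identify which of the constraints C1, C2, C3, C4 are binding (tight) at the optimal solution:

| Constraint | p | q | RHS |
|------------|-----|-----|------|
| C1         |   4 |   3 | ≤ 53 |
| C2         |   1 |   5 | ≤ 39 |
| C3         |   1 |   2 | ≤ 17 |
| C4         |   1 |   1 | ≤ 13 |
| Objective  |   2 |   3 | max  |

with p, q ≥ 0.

At p = 9, q = 4, compute slack b - a·x for each constraint:
  C1: 53 − 48 = 5  (slack)
  C2: 39 − 29 = 10  (slack)
  C3: 17 − 17 = 0  (binding)
  C4: 13 − 13 = 0  (binding)

Optimal: p = 9, q = 4
Binding: C3, C4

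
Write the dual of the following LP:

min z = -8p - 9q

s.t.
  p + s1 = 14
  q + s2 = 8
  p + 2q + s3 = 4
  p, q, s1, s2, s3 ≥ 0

Primal min cᵀx s.t. Ax ≤ b, x ≥ 0  →  Dual max −bᵀy s.t. Aᵀy ≥ −c, y ≥ 0.

Maximize: z = -14y1 - 8y2 - 4y3

Subject to:
  y1 + y3 ≥ 8
  y2 + 2y3 ≥ 9
  y1, y2, y3 ≥ 0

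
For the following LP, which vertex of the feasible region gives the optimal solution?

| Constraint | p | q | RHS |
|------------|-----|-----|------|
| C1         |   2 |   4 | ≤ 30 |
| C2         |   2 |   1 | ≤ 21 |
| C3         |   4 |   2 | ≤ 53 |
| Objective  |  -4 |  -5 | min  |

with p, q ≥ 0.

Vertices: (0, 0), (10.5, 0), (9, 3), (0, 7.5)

Evaluate the objective at each vertex of the feasible region:
  z(0, 0) = 0
  z(10.5, 0) = -42
  z(9, 3) = -51  ←
  z(0, 7.5) = -37.5
The minimum is at p = 9, q = 3.

(9, 3)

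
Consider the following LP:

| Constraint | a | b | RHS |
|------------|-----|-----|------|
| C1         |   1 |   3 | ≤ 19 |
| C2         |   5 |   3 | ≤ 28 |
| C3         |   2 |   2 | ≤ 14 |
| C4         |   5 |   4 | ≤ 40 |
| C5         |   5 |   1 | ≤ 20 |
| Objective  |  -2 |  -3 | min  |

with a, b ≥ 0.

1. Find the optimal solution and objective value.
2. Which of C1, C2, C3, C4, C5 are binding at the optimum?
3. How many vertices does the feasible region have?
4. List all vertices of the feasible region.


1. a = 1, b = 6, z = -20
2. C1, C3
3. 5
4. (0, 0), (4, 0), (3.25, 3.75), (1, 6), (0, 6.333)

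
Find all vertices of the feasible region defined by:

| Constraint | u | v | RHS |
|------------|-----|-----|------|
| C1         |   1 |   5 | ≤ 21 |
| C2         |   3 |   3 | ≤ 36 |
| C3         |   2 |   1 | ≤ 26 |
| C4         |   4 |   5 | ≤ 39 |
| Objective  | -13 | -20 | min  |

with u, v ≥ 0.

(0, 0), (9.75, 0), (6, 3), (0, 4.2)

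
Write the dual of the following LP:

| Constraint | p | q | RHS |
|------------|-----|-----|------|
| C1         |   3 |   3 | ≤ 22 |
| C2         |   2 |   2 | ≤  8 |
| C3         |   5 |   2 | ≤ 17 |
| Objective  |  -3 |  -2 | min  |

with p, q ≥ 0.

Primal min cᵀx s.t. Ax ≤ b, x ≥ 0  →  Dual max −bᵀy s.t. Aᵀy ≥ −c, y ≥ 0.

Maximize: z = -22y1 - 8y2 - 17y3

Subject to:
  3y1 + 2y2 + 5y3 ≥ 3
  3y1 + 2y2 + 2y3 ≥ 2
  y1, y2, y3 ≥ 0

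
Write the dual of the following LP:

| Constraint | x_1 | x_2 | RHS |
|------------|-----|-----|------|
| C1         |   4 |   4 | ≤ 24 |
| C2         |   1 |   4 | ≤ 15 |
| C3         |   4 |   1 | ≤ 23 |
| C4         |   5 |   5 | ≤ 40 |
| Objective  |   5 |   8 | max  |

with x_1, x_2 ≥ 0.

Primal max cᵀx s.t. Ax ≤ b, x ≥ 0  →  Dual min bᵀy s.t. Aᵀy ≥ c, y ≥ 0.

Minimize: z = 24y1 + 15y2 + 23y3 + 40y4

Subject to:
  4y1 + y2 + 4y3 + 5y4 ≥ 5
  4y1 + 4y2 + y3 + 5y4 ≥ 8
  y1, y2, y3, y4 ≥ 0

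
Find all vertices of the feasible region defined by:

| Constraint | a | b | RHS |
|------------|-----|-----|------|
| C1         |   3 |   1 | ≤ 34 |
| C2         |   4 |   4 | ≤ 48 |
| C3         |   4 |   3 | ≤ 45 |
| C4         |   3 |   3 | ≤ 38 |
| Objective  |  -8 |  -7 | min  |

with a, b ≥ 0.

(0, 0), (11.25, 0), (9, 3), (0, 12)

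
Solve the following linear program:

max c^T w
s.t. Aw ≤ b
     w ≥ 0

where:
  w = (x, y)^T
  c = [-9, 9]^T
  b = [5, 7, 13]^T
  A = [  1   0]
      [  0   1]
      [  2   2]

Evaluate the objective at each vertex of the feasible region:
  z(0, 0) = 0
  z(5, 0) = -45
  z(5, 1.5) = -31.5
  z(0, 6.5) = 58.5  ←
The maximum is at x = 0, y = 6.5.

x = 0, y = 6.5, z = 58.5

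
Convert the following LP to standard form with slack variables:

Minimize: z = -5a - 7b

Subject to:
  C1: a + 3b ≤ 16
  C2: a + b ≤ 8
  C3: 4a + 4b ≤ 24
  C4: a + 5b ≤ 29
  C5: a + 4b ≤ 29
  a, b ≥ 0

min z = -5a - 7b

s.t.
  a + 3b + s1 = 16
  a + b + s2 = 8
  4a + 4b + s3 = 24
  a + 5b + s4 = 29
  a + 4b + s5 = 29
  a, b, s1, s2, s3, s4, s5 ≥ 0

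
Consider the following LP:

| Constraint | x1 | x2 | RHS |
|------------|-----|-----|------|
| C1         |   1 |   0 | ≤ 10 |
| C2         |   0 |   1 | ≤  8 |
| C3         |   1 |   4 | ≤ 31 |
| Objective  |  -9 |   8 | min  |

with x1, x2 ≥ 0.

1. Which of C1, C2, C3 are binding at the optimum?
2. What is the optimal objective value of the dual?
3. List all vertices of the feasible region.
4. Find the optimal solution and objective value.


1. C1
2. -90
3. (0, 0), (10, 0), (10, 5.25), (0, 7.75)
4. x1 = 10, x2 = 0, z = -90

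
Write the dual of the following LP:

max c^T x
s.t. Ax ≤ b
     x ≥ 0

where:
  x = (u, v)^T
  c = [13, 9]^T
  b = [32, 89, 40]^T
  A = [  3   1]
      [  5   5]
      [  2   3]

Primal max cᵀx s.t. Ax ≤ b, x ≥ 0  →  Dual min bᵀy s.t. Aᵀy ≥ c, y ≥ 0.

Minimize: z = 32y1 + 89y2 + 40y3

Subject to:
  3y1 + 5y2 + 2y3 ≥ 13
  y1 + 5y2 + 3y3 ≥ 9
  y1, y2, y3 ≥ 0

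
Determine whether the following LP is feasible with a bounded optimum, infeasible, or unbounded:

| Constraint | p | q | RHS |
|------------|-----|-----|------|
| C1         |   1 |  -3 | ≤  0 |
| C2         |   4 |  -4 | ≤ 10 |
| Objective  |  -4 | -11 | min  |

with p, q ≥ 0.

Unbounded (objective can decrease without bound)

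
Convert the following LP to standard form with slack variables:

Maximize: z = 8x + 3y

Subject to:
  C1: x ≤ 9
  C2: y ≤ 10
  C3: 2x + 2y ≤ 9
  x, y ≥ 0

max z = 8x + 3y

s.t.
  x + s1 = 9
  y + s2 = 10
  2x + 2y + s3 = 9
  x, y, s1, s2, s3 ≥ 0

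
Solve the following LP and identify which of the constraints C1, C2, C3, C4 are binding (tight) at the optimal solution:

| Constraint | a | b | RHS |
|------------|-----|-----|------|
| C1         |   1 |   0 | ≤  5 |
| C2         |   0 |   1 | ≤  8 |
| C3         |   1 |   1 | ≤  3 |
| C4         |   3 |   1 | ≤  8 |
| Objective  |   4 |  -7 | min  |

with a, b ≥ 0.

At a = 0, b = 3, compute slack b - a·x for each constraint:
  C1: 5 − 0 = 5  (slack)
  C2: 8 − 3 = 5  (slack)
  C3: 3 − 3 = 0  (binding)
  C4: 8 − 3 = 5  (slack)

Optimal: a = 0, b = 3
Binding: C3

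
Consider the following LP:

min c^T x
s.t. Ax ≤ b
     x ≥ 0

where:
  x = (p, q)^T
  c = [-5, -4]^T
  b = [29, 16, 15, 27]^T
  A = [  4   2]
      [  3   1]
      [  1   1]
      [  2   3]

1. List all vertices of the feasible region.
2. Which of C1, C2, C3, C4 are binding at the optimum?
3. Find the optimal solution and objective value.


1. (0, 0), (5.333, 0), (3, 7), (0, 9)
2. C2, C4
3. p = 3, q = 7, z = -43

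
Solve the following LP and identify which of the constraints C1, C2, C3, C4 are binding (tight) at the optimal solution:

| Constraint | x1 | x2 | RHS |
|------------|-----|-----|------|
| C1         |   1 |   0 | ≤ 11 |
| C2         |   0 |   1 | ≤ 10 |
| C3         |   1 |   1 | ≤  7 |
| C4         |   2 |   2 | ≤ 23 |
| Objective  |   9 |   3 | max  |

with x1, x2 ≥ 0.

At x1 = 7, x2 = 0, compute slack b - a·x for each constraint:
  C1: 11 − 7 = 4  (slack)
  C2: 10 − 0 = 10  (slack)
  C3: 7 − 7 = 0  (binding)
  C4: 23 − 14 = 9  (slack)

Optimal: x1 = 7, x2 = 0
Binding: C3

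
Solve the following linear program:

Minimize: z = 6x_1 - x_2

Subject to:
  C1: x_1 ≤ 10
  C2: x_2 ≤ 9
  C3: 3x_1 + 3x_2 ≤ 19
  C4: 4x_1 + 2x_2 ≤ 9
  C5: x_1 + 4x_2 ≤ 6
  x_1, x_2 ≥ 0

Evaluate the objective at each vertex of the feasible region:
  z(0, 0) = 0
  z(2.25, 0) = 13.5
  z(1.714, 1.071) = 9.214
  z(0, 1.5) = -1.5  ←
The minimum is at x_1 = 0, x_2 = 1.5.

x_1 = 0, x_2 = 1.5, z = -1.5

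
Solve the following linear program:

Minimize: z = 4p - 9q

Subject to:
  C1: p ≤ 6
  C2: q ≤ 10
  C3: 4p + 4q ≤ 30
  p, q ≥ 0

Evaluate the objective at each vertex of the feasible region:
  z(0, 0) = 0
  z(6, 0) = 24
  z(6, 1.5) = 10.5
  z(0, 7.5) = -67.5  ←
The minimum is at p = 0, q = 7.5.

p = 0, q = 7.5, z = -67.5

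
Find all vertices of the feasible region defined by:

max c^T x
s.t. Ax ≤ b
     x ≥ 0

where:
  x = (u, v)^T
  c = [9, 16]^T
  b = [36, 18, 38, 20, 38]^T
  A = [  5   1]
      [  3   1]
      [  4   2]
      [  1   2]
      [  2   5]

(0, 0), (6, 0), (4, 6), (0, 7.6)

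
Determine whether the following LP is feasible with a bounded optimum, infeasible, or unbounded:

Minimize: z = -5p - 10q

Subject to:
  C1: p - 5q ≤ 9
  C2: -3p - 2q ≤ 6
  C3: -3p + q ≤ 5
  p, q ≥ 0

Unbounded (objective can decrease without bound)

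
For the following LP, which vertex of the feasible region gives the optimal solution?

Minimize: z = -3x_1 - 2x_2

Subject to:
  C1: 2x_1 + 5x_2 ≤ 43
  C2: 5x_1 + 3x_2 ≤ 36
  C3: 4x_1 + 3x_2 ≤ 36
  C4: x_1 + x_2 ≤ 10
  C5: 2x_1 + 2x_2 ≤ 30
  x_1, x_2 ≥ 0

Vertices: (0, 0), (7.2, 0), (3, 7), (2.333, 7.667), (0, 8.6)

Evaluate the objective at each vertex of the feasible region:
  z(0, 0) = 0
  z(7.2, 0) = -21.6
  z(3, 7) = -23  ←
  z(2.333, 7.667) = -22.33
  z(0, 8.6) = -17.2
The minimum is at x_1 = 3, x_2 = 7.

(3, 7)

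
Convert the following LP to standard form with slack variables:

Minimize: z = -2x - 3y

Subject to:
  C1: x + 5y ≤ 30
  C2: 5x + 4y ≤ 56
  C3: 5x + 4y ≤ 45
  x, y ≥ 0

min z = -2x - 3y

s.t.
  x + 5y + s1 = 30
  5x + 4y + s2 = 56
  5x + 4y + s3 = 45
  x, y, s1, s2, s3 ≥ 0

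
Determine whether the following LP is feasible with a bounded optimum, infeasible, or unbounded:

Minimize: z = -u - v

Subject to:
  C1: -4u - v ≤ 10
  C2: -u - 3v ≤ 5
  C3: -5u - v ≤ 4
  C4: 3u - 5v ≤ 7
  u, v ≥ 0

Unbounded (objective can decrease without bound)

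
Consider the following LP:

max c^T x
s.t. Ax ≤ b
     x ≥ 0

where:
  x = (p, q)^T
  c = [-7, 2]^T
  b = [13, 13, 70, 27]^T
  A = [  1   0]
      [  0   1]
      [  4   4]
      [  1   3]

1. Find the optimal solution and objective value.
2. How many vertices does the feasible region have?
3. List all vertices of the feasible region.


1. p = 0, q = 9, z = 18
2. 5
3. (0, 0), (13, 0), (13, 4.5), (12.75, 4.75), (0, 9)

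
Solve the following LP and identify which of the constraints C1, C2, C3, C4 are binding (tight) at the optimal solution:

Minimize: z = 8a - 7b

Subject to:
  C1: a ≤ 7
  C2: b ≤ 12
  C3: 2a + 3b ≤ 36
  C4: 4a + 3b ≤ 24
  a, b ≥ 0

At a = 0, b = 8, compute slack b - a·x for each constraint:
  C1: 7 − 0 = 7  (slack)
  C2: 12 − 8 = 4  (slack)
  C3: 36 − 24 = 12  (slack)
  C4: 24 − 24 = 0  (binding)

Optimal: a = 0, b = 8
Binding: C4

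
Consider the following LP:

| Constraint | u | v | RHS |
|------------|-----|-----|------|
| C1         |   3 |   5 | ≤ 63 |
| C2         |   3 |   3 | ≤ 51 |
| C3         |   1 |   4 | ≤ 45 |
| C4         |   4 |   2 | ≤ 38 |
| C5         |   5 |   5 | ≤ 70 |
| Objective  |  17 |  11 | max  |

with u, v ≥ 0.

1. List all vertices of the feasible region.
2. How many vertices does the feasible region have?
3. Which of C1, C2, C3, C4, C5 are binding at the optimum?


1. (0, 0), (9.5, 0), (5, 9), (3.667, 10.33), (0, 11.25)
2. 5
3. C4, C5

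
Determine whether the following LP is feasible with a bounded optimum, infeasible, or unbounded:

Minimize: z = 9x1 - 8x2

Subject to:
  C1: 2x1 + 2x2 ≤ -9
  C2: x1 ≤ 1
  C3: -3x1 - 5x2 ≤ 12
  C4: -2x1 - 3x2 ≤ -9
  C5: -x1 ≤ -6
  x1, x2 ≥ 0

Infeasible (no feasible solution exists)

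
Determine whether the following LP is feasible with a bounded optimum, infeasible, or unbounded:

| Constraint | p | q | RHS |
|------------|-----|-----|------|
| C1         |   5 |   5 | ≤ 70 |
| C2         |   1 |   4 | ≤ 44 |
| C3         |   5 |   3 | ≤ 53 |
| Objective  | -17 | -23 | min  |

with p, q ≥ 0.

Feasible with a bounded optimal solution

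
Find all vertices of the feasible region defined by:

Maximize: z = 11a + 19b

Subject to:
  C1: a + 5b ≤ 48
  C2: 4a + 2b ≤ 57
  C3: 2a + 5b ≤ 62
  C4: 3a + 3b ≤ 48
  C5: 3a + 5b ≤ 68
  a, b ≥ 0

(0, 0), (14.25, 0), (12.5, 3.5), (8, 8), (0, 9.6)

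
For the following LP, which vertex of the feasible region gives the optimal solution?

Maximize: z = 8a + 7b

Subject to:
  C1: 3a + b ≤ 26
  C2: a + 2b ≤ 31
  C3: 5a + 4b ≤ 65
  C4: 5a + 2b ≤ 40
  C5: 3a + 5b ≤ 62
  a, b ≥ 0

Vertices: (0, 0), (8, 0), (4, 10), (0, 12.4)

Evaluate the objective at each vertex of the feasible region:
  z(0, 0) = 0
  z(8, 0) = 64
  z(4, 10) = 102  ←
  z(0, 12.4) = 86.8
The maximum is at a = 4, b = 10.

(4, 10)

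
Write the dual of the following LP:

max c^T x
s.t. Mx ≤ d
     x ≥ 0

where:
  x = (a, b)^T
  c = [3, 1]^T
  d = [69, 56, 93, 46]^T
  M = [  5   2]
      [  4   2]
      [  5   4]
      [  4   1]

Primal max cᵀx s.t. Ax ≤ b, x ≥ 0  →  Dual min bᵀy s.t. Aᵀy ≥ c, y ≥ 0.

Minimize: z = 69y1 + 56y2 + 93y3 + 46y4

Subject to:
  5y1 + 4y2 + 5y3 + 4y4 ≥ 3
  2y1 + 2y2 + 4y3 + y4 ≥ 1
  y1, y2, y3, y4 ≥ 0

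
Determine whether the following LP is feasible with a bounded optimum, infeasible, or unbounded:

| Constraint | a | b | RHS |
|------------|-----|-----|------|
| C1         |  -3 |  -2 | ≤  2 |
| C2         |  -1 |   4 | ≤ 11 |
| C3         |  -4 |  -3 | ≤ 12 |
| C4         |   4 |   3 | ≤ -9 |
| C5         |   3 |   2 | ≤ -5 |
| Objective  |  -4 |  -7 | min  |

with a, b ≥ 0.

Infeasible (no feasible solution exists)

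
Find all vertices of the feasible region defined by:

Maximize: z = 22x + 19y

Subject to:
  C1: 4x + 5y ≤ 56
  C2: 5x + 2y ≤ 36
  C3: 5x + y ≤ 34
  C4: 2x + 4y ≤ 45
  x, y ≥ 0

(0, 0), (6.8, 0), (6.4, 2), (4, 8), (0, 11.2)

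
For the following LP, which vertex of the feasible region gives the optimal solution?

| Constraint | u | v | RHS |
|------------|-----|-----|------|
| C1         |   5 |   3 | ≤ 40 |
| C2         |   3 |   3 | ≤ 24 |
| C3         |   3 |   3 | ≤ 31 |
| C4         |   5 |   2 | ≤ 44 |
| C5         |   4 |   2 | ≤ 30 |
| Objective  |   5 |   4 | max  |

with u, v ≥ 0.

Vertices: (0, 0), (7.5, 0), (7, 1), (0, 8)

Evaluate the objective at each vertex of the feasible region:
  z(0, 0) = 0
  z(7.5, 0) = 37.5
  z(7, 1) = 39  ←
  z(0, 8) = 32
The maximum is at u = 7, v = 1.

(7, 1)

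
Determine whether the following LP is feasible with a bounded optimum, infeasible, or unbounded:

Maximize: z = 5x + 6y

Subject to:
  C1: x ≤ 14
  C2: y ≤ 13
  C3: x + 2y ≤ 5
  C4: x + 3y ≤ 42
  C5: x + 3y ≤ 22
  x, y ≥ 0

Feasible with a bounded optimal solution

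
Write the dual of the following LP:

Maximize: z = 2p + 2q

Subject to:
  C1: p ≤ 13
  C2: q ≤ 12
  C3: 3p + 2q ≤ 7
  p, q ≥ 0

Primal max cᵀx s.t. Ax ≤ b, x ≥ 0  →  Dual min bᵀy s.t. Aᵀy ≥ c, y ≥ 0.

Minimize: z = 13y1 + 12y2 + 7y3

Subject to:
  y1 + 3y3 ≥ 2
  y2 + 2y3 ≥ 2
  y1, y2, y3 ≥ 0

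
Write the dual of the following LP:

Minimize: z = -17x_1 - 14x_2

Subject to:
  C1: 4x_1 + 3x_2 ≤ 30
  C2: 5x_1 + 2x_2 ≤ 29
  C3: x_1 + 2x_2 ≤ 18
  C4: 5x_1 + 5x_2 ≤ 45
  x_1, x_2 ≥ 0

Primal min cᵀx s.t. Ax ≤ b, x ≥ 0  →  Dual max −bᵀy s.t. Aᵀy ≥ −c, y ≥ 0.

Maximize: z = -30y1 - 29y2 - 18y3 - 45y4

Subject to:
  4y1 + 5y2 + y3 + 5y4 ≥ 17
  3y1 + 2y2 + 2y3 + 5y4 ≥ 14
  y1, y2, y3, y4 ≥ 0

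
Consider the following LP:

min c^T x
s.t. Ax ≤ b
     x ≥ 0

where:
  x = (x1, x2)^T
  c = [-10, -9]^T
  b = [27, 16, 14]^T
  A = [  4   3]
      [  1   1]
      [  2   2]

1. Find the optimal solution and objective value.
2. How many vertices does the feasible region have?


1. x1 = 6, x2 = 1, z = -69
2. 4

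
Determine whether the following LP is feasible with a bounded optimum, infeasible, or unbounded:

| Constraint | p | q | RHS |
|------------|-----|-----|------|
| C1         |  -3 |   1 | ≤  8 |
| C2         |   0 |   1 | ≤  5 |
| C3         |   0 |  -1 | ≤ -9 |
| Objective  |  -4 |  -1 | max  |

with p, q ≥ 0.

Infeasible (no feasible solution exists)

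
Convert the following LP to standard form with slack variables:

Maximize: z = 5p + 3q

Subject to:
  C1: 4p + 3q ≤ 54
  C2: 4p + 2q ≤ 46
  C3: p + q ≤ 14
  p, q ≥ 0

max z = 5p + 3q

s.t.
  4p + 3q + s1 = 54
  4p + 2q + s2 = 46
  p + q + s3 = 14
  p, q, s1, s2, s3 ≥ 0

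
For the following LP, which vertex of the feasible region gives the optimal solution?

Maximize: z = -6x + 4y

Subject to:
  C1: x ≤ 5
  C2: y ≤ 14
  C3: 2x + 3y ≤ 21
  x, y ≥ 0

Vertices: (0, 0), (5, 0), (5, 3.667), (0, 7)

Evaluate the objective at each vertex of the feasible region:
  z(0, 0) = 0
  z(5, 0) = -30
  z(5, 3.667) = -15.33
  z(0, 7) = 28  ←
The maximum is at x = 0, y = 7.

(0, 7)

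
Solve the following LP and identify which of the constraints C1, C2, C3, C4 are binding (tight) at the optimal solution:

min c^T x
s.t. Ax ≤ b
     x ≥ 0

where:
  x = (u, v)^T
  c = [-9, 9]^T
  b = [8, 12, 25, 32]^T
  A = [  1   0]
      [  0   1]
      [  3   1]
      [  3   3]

At u = 8, v = 0, compute slack b - a·x for each constraint:
  C1: 8 − 8 = 0  (binding)
  C2: 12 − 0 = 12  (slack)
  C3: 25 − 24 = 1  (slack)
  C4: 32 − 24 = 8  (slack)

Optimal: u = 8, v = 0
Binding: C1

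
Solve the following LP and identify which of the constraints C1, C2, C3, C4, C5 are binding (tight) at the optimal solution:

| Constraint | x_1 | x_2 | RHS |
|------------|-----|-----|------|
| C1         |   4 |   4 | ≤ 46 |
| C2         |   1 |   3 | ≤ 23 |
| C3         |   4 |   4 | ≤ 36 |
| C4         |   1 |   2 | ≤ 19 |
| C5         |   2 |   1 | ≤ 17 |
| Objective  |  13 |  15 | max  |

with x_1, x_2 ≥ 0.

At x_1 = 2, x_2 = 7, compute slack b - a·x for each constraint:
  C1: 46 − 36 = 10  (slack)
  C2: 23 − 23 = 0  (binding)
  C3: 36 − 36 = 0  (binding)
  C4: 19 − 16 = 3  (slack)
  C5: 17 − 11 = 6  (slack)

Optimal: x_1 = 2, x_2 = 7
Binding: C2, C3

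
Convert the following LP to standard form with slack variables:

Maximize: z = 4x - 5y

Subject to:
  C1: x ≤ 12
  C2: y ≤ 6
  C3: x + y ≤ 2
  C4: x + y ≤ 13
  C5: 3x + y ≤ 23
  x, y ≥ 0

max z = 4x - 5y

s.t.
  x + s1 = 12
  y + s2 = 6
  x + y + s3 = 2
  x + y + s4 = 13
  3x + y + s5 = 23
  x, y, s1, s2, s3, s4, s5 ≥ 0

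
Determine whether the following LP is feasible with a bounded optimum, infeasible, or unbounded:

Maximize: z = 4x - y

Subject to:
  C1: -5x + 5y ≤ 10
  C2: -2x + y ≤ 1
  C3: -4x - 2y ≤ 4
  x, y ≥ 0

Unbounded (objective can increase without bound)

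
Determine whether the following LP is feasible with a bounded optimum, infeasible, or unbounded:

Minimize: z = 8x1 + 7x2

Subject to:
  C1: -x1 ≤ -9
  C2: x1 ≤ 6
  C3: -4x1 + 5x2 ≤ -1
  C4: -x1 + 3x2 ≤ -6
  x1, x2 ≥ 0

Infeasible (no feasible solution exists)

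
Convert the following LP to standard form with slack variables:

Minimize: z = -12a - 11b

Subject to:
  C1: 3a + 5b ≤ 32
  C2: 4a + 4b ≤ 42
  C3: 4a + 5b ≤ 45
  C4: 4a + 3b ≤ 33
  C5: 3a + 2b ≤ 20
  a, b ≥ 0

min z = -12a - 11b

s.t.
  3a + 5b + s1 = 32
  4a + 4b + s2 = 42
  4a + 5b + s3 = 45
  4a + 3b + s4 = 33
  3a + 2b + s5 = 20
  a, b, s1, s2, s3, s4, s5 ≥ 0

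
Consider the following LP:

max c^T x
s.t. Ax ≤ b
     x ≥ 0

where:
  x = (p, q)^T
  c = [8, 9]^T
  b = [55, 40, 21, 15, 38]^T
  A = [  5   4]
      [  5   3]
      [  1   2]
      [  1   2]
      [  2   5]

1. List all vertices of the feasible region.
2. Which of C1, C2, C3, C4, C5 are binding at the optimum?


1. (0, 0), (8, 0), (5, 5), (0, 7.5)
2. C2, C4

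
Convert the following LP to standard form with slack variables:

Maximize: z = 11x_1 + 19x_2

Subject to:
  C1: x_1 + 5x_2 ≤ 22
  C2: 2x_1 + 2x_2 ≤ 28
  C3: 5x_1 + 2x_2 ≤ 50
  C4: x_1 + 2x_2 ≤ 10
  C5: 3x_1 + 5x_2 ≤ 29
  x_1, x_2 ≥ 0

max z = 11x_1 + 19x_2

s.t.
  x_1 + 5x_2 + s1 = 22
  2x_1 + 2x_2 + s2 = 28
  5x_1 + 2x_2 + s3 = 50
  x_1 + 2x_2 + s4 = 10
  3x_1 + 5x_2 + s5 = 29
  x_1, x_2, s1, s2, s3, s4, s5 ≥ 0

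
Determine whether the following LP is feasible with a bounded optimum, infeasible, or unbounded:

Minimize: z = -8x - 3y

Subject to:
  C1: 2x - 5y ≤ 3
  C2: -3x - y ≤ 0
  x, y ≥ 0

Unbounded (objective can decrease without bound)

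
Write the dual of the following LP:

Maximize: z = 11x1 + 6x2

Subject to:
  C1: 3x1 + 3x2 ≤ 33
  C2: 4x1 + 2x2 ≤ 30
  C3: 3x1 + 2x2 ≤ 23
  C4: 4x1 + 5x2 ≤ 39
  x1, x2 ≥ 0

Primal max cᵀx s.t. Ax ≤ b, x ≥ 0  →  Dual min bᵀy s.t. Aᵀy ≥ c, y ≥ 0.

Minimize: z = 33y1 + 30y2 + 23y3 + 39y4

Subject to:
  3y1 + 4y2 + 3y3 + 4y4 ≥ 11
  3y1 + 2y2 + 2y3 + 5y4 ≥ 6
  y1, y2, y3, y4 ≥ 0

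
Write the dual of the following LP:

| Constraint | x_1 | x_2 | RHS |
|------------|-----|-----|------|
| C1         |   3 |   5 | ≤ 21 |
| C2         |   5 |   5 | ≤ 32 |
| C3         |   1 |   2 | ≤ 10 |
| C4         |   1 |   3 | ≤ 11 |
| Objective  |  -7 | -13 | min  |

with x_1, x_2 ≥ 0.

Primal min cᵀx s.t. Ax ≤ b, x ≥ 0  →  Dual max −bᵀy s.t. Aᵀy ≥ −c, y ≥ 0.

Maximize: z = -21y1 - 32y2 - 10y3 - 11y4

Subject to:
  3y1 + 5y2 + y3 + y4 ≥ 7
  5y1 + 5y2 + 2y3 + 3y4 ≥ 13
  y1, y2, y3, y4 ≥ 0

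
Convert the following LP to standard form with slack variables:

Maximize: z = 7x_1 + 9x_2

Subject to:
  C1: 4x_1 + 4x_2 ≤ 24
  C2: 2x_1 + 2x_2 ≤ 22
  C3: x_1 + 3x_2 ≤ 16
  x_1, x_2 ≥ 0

max z = 7x_1 + 9x_2

s.t.
  4x_1 + 4x_2 + s1 = 24
  2x_1 + 2x_2 + s2 = 22
  x_1 + 3x_2 + s3 = 16
  x_1, x_2, s1, s2, s3 ≥ 0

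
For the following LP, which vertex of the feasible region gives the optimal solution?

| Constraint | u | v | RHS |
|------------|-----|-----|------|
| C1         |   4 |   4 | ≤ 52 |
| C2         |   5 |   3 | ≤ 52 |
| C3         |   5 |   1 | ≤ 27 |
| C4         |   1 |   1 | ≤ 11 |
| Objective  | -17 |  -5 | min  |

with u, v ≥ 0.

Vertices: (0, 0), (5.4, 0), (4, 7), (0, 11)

Evaluate the objective at each vertex of the feasible region:
  z(0, 0) = 0
  z(5.4, 0) = -91.8
  z(4, 7) = -103  ←
  z(0, 11) = -55
The minimum is at u = 4, v = 7.

(4, 7)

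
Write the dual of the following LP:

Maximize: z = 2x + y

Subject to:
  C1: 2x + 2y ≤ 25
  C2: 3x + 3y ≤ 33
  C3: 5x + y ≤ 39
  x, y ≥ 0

Primal max cᵀx s.t. Ax ≤ b, x ≥ 0  →  Dual min bᵀy s.t. Aᵀy ≥ c, y ≥ 0.

Minimize: z = 25y1 + 33y2 + 39y3

Subject to:
  2y1 + 3y2 + 5y3 ≥ 2
  2y1 + 3y2 + y3 ≥ 1
  y1, y2, y3 ≥ 0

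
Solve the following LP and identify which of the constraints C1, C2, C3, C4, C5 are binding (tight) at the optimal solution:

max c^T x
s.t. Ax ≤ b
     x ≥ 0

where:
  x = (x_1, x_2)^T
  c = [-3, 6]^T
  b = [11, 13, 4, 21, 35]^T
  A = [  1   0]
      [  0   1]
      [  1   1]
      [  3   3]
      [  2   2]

At x_1 = 0, x_2 = 4, compute slack b - a·x for each constraint:
  C1: 11 − 0 = 11  (slack)
  C2: 13 − 4 = 9  (slack)
  C3: 4 − 4 = 0  (binding)
  C4: 21 − 12 = 9  (slack)
  C5: 35 − 8 = 27  (slack)

Optimal: x_1 = 0, x_2 = 4
Binding: C3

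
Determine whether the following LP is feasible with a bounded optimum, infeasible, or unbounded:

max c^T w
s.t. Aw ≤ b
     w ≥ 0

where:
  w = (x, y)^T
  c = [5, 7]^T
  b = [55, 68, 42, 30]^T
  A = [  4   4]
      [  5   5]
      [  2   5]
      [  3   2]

Feasible with a bounded optimal solution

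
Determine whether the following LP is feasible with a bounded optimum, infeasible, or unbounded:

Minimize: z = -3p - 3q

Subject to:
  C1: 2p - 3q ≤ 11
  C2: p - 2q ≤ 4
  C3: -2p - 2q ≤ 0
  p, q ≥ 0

Unbounded (objective can decrease without bound)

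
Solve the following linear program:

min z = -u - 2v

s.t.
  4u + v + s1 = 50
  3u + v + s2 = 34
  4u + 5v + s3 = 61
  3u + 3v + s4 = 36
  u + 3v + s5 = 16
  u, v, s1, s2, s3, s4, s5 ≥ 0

Evaluate the objective at each vertex of the feasible region:
  z(0, 0) = 0
  z(11.33, 0) = -11.33
  z(11, 1) = -13
  z(10, 2) = -14  ←
  z(0, 5.333) = -10.67
The minimum is at u = 10, v = 2.

u = 10, v = 2, z = -14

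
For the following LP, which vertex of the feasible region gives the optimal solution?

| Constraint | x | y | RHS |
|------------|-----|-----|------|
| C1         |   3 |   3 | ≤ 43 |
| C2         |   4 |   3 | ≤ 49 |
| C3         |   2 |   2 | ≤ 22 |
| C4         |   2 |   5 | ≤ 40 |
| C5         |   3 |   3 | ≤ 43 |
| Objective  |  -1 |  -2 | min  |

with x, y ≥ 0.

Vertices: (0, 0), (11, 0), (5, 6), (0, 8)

Evaluate the objective at each vertex of the feasible region:
  z(0, 0) = 0
  z(11, 0) = -11
  z(5, 6) = -17  ←
  z(0, 8) = -16
The minimum is at x = 5, y = 6.

(5, 6)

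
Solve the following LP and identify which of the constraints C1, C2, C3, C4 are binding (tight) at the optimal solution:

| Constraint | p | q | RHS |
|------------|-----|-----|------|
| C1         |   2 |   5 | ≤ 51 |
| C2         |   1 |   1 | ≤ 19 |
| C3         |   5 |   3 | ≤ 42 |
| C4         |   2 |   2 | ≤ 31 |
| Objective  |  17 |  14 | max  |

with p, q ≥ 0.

At p = 3, q = 9, compute slack b - a·x for each constraint:
  C1: 51 − 51 = 0  (binding)
  C2: 19 − 12 = 7  (slack)
  C3: 42 − 42 = 0  (binding)
  C4: 31 − 24 = 7  (slack)

Optimal: p = 3, q = 9
Binding: C1, C3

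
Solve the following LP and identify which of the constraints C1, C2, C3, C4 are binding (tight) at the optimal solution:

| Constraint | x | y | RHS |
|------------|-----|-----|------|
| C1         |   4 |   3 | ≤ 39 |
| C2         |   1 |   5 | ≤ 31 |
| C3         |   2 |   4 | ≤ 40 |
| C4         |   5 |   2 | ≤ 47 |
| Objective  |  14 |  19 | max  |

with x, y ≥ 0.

At x = 6, y = 5, compute slack b - a·x for each constraint:
  C1: 39 − 39 = 0  (binding)
  C2: 31 − 31 = 0  (binding)
  C3: 40 − 32 = 8  (slack)
  C4: 47 − 40 = 7  (slack)

Optimal: x = 6, y = 5
Binding: C1, C2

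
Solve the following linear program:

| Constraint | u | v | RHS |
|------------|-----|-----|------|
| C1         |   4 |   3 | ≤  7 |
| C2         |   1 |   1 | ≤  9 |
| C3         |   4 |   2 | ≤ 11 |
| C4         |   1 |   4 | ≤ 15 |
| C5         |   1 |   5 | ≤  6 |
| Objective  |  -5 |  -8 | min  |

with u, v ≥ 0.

Evaluate the objective at each vertex of the feasible region:
  z(0, 0) = 0
  z(1.75, 0) = -8.75
  z(1, 1) = -13  ←
  z(0, 1.2) = -9.6
The minimum is at u = 1, v = 1.

u = 1, v = 1, z = -13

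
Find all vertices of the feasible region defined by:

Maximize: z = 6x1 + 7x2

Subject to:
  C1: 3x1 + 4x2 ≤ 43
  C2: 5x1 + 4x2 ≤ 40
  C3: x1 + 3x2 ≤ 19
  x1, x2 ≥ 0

(0, 0), (8, 0), (4, 5), (0, 6.333)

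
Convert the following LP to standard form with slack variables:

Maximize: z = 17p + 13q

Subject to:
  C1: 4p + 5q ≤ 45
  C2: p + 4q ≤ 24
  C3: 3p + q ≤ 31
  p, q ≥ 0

max z = 17p + 13q

s.t.
  4p + 5q + s1 = 45
  p + 4q + s2 = 24
  3p + q + s3 = 31
  p, q, s1, s2, s3 ≥ 0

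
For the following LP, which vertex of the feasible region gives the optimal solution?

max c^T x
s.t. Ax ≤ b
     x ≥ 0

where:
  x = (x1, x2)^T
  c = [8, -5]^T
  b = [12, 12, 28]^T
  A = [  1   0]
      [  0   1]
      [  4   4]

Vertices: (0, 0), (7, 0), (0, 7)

Evaluate the objective at each vertex of the feasible region:
  z(0, 0) = 0
  z(7, 0) = 56  ←
  z(0, 7) = -35
The maximum is at x1 = 7, x2 = 0.

(7, 0)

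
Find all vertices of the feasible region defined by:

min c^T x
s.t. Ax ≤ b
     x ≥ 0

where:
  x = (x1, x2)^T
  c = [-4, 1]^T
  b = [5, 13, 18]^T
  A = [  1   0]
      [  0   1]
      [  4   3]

(0, 0), (4.5, 0), (0, 6)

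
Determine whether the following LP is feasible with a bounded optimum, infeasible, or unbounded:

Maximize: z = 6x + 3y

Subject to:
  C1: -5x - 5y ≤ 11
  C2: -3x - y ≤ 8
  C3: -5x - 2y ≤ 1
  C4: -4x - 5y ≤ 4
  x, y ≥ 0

Unbounded (objective can increase without bound)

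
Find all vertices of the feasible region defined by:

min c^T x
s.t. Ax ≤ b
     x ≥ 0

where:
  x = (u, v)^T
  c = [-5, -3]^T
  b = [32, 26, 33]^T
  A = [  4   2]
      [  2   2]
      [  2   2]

(0, 0), (8, 0), (3, 10), (0, 13)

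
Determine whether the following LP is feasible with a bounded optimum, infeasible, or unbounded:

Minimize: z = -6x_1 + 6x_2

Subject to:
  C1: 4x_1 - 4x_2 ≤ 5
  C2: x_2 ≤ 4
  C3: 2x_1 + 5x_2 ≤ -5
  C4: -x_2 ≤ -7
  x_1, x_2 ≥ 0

Infeasible (no feasible solution exists)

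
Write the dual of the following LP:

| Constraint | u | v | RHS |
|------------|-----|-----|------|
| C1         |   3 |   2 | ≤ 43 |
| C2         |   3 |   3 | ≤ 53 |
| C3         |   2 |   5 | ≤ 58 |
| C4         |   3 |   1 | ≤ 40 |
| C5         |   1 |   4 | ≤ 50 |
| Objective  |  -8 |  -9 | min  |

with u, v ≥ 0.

Primal min cᵀx s.t. Ax ≤ b, x ≥ 0  →  Dual max −bᵀy s.t. Aᵀy ≥ −c, y ≥ 0.

Maximize: z = -43y1 - 53y2 - 58y3 - 40y4 - 50y5

Subject to:
  3y1 + 3y2 + 2y3 + 3y4 + y5 ≥ 8
  2y1 + 3y2 + 5y3 + y4 + 4y5 ≥ 9
  y1, y2, y3, y4, y5 ≥ 0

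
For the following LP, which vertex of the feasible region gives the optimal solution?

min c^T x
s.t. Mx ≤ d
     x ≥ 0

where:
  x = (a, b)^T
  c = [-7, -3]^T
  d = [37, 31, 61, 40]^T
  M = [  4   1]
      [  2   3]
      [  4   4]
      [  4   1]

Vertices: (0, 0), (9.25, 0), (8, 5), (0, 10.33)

Evaluate the objective at each vertex of the feasible region:
  z(0, 0) = 0
  z(9.25, 0) = -64.75
  z(8, 5) = -71  ←
  z(0, 10.33) = -31
The minimum is at a = 8, b = 5.

(8, 5)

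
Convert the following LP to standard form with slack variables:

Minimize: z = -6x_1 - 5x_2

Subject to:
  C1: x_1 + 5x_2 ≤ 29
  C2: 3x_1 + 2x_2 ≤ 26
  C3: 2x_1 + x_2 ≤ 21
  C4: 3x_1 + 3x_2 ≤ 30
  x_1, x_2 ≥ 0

min z = -6x_1 - 5x_2

s.t.
  x_1 + 5x_2 + s1 = 29
  3x_1 + 2x_2 + s2 = 26
  2x_1 + x_2 + s3 = 21
  3x_1 + 3x_2 + s4 = 30
  x_1, x_2, s1, s2, s3, s4 ≥ 0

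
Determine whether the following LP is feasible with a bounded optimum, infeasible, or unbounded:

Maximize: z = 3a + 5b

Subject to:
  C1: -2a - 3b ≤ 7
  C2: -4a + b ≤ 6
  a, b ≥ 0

Unbounded (objective can increase without bound)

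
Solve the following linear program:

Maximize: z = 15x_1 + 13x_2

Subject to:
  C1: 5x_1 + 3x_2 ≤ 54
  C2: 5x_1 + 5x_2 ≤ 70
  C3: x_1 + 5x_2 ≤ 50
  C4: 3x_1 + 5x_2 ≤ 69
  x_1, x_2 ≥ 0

Evaluate the objective at each vertex of the feasible region:
  z(0, 0) = 0
  z(10.8, 0) = 162
  z(6, 8) = 194  ←
  z(5, 9) = 192
  z(0, 10) = 130
The maximum is at x_1 = 6, x_2 = 8.

x_1 = 6, x_2 = 8, z = 194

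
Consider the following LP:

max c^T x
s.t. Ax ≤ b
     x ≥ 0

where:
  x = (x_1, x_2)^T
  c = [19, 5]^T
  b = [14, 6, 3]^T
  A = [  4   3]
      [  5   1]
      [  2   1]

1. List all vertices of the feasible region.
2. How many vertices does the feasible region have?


1. (0, 0), (1.2, 0), (1, 1), (0, 3)
2. 4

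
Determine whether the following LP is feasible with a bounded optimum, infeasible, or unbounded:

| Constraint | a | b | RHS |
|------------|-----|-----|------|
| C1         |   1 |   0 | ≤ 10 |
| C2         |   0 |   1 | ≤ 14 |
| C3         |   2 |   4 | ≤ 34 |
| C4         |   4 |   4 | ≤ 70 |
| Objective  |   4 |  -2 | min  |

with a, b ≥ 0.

Feasible with a bounded optimal solution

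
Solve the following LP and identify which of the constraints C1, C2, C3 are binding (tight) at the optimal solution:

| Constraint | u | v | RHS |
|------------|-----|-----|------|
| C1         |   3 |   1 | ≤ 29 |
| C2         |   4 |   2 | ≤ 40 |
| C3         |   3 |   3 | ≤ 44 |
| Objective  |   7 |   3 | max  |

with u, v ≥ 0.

At u = 9, v = 2, compute slack b - a·x for each constraint:
  C1: 29 − 29 = 0  (binding)
  C2: 40 − 40 = 0  (binding)
  C3: 44 − 33 = 11  (slack)

Optimal: u = 9, v = 2
Binding: C1, C2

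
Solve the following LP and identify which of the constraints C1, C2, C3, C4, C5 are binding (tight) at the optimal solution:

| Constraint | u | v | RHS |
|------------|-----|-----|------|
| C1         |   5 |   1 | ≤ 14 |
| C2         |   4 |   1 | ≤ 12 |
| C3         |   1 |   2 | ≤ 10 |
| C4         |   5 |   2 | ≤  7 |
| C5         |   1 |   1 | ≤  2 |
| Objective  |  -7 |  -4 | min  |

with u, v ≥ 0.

At u = 1, v = 1, compute slack b - a·x for each constraint:
  C1: 14 − 6 = 8  (slack)
  C2: 12 − 5 = 7  (slack)
  C3: 10 − 3 = 7  (slack)
  C4: 7 − 7 = 0  (binding)
  C5: 2 − 2 = 0  (binding)

Optimal: u = 1, v = 1
Binding: C4, C5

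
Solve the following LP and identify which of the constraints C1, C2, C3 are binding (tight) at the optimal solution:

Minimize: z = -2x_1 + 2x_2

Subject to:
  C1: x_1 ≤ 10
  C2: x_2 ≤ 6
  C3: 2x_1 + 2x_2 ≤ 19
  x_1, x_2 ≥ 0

At x_1 = 9.5, x_2 = 0, compute slack b - a·x for each constraint:
  C1: 10 − 9.5 = 0.5  (slack)
  C2: 6 − 0 = 6  (slack)
  C3: 19 − 19 = 0  (binding)

Optimal: x_1 = 9.5, x_2 = 0
Binding: C3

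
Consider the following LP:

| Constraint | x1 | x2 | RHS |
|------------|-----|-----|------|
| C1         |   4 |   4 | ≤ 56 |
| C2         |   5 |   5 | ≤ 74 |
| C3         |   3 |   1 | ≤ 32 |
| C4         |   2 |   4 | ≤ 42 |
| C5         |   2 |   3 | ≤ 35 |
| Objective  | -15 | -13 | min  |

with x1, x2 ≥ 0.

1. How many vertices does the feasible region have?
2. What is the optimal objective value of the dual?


1. 5
2. -200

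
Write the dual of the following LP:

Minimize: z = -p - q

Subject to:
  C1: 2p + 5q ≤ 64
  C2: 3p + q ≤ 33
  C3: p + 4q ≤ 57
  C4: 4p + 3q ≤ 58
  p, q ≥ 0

Primal min cᵀx s.t. Ax ≤ b, x ≥ 0  →  Dual max −bᵀy s.t. Aᵀy ≥ −c, y ≥ 0.

Maximize: z = -64y1 - 33y2 - 57y3 - 58y4

Subject to:
  2y1 + 3y2 + y3 + 4y4 ≥ 1
  5y1 + y2 + 4y3 + 3y4 ≥ 1
  y1, y2, y3, y4 ≥ 0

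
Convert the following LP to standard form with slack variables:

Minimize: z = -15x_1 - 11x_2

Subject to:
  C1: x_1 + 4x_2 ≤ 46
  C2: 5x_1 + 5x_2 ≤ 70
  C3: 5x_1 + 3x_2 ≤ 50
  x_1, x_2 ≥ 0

min z = -15x_1 - 11x_2

s.t.
  x_1 + 4x_2 + s1 = 46
  5x_1 + 5x_2 + s2 = 70
  5x_1 + 3x_2 + s3 = 50
  x_1, x_2, s1, s2, s3 ≥ 0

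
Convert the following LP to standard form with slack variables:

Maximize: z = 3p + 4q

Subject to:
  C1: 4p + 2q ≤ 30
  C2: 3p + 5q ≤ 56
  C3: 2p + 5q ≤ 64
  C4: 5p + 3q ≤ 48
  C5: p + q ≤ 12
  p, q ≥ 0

max z = 3p + 4q

s.t.
  4p + 2q + s1 = 30
  3p + 5q + s2 = 56
  2p + 5q + s3 = 64
  5p + 3q + s4 = 48
  p + q + s5 = 12
  p, q, s1, s2, s3, s4, s5 ≥ 0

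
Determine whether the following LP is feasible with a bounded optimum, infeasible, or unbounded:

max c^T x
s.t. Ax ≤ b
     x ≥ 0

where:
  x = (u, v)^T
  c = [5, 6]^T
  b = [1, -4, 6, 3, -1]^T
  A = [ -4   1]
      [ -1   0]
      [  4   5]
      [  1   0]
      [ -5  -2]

Infeasible (no feasible solution exists)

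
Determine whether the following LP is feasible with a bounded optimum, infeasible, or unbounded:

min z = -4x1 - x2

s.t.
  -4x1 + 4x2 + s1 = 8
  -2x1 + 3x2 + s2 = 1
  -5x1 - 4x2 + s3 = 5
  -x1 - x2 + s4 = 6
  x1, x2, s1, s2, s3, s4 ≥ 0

Unbounded (objective can decrease without bound)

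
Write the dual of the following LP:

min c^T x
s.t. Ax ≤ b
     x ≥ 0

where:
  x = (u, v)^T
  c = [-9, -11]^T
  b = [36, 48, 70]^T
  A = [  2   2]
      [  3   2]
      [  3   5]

Primal min cᵀx s.t. Ax ≤ b, x ≥ 0  →  Dual max −bᵀy s.t. Aᵀy ≥ −c, y ≥ 0.

Maximize: z = -36y1 - 48y2 - 70y3

Subject to:
  2y1 + 3y2 + 3y3 ≥ 9
  2y1 + 2y2 + 5y3 ≥ 11
  y1, y2, y3 ≥ 0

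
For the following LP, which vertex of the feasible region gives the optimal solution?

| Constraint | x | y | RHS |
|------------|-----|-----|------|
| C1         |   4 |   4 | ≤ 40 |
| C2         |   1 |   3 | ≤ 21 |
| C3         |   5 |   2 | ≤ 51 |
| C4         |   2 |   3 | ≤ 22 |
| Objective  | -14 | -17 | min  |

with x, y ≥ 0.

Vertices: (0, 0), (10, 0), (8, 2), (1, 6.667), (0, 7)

Evaluate the objective at each vertex of the feasible region:
  z(0, 0) = 0
  z(10, 0) = -140
  z(8, 2) = -146  ←
  z(1, 6.667) = -127.3
  z(0, 7) = -119
The minimum is at x = 8, y = 2.

(8, 2)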